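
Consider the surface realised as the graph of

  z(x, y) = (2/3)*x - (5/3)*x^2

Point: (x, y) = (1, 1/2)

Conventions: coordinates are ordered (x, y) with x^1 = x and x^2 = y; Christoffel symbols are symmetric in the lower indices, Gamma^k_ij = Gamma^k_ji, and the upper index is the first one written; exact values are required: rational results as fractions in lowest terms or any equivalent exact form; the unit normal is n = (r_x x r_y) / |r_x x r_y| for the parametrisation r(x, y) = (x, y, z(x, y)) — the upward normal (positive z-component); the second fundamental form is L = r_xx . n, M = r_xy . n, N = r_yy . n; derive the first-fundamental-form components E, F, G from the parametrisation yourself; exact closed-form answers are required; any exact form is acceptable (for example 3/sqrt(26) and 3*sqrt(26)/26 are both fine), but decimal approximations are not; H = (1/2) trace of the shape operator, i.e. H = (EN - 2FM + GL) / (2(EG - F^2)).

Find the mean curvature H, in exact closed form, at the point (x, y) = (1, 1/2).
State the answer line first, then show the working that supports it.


Answer: H = -45*sqrt(73)/5329

z_x = -8/3, z_y = 0, z_xx = -10/3, z_xy = 0, z_yy = 0
E = 73/9, F = 0, G = 1; answer radicand W^2 = 73/9
unnormalised second-form numerators: l = -10/3, m = 0, n = 0; L = l/sqrt(73/9), and similarly M = m/sqrt(W^2), N = n/sqrt(W^2)
H = (E*n - 2*F*m + G*l) / (2*(EG - F^2)*sqrt(W^2)); E*n - 2*F*m + G*l = -10/3, EG - F^2 = 73/9, so H = (-15/73)/sqrt(73/9)


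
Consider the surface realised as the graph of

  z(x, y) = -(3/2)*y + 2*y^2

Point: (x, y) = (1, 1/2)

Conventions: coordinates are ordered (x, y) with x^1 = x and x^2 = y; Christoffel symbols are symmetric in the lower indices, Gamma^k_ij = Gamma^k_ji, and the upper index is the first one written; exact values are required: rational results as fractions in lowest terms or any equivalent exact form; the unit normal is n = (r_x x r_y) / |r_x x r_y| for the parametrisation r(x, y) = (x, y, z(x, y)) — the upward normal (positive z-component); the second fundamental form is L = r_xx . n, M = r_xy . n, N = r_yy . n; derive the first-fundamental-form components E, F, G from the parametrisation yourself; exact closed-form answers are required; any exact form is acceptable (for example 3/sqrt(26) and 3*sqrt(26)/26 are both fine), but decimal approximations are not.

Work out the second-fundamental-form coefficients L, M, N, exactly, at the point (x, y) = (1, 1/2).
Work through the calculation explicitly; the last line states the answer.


z_x = 0, z_y = 1/2, z_xx = 0, z_xy = 0, z_yy = 4
E = 1, F = 0, G = 5/4; answer radicand W^2 = 5/4
unnormalised second-form numerators: l = 0, m = 0, n = 4; L = l/sqrt(5/4), and similarly M = m/sqrt(W^2), N = n/sqrt(W^2)

Answer: L = 0, M = 0, N = 8*sqrt(5)/5


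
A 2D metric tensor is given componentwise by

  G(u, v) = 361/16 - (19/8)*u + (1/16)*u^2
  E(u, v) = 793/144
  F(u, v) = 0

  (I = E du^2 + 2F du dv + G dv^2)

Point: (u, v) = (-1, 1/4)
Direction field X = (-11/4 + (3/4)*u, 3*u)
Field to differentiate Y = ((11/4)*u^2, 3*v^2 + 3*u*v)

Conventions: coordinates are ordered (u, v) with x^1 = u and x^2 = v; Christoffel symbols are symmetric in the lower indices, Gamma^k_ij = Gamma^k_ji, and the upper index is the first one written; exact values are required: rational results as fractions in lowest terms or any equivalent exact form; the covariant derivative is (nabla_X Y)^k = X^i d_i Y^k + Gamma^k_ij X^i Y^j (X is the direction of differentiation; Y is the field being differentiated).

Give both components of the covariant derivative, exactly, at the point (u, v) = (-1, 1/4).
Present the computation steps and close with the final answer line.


E = 793/144, F = 0, G = 25 at the point
E_u = 0, E_v = 0, F_u = 0, F_v = 0, G_u = -5/2, G_v = 0
EG - F^2 = 19825/144;  g^inv = (144/19825) * [[25, 0], [0, 793/144]]
first-kind symbols [ij,l] = (1/2)(d_i g_jl + d_j g_il - d_l g_ij): [uu,u] = E_u/2 = 0, [uu,v] = F_u - E_v/2 = 0, [uv,u] = E_v/2 = 0, [uv,v] = G_u/2 = -5/4, [vv,u] = F_v - G_u/2 = 5/4, [vv,v] = G_v/2 = 0
Gamma^u_ij = (G*[ij,u] - F*[ij,v])/(EG - F^2), Gamma^v_ij = (E*[ij,v] - F*[ij,u])/(EG - F^2)
Gamma_uuu = 0, Gamma_uuv = 0, Gamma_uvv = 180/793, Gamma_vuu = 0, Gamma_vuv = -1/20, Gamma_vvv = 0
X = (-7/2, -3), Y = (11/4, -9/16) at the point

Answer: (nabla_X Y)^u = 15569/793, (nabla_X Y)^v = 1401/640


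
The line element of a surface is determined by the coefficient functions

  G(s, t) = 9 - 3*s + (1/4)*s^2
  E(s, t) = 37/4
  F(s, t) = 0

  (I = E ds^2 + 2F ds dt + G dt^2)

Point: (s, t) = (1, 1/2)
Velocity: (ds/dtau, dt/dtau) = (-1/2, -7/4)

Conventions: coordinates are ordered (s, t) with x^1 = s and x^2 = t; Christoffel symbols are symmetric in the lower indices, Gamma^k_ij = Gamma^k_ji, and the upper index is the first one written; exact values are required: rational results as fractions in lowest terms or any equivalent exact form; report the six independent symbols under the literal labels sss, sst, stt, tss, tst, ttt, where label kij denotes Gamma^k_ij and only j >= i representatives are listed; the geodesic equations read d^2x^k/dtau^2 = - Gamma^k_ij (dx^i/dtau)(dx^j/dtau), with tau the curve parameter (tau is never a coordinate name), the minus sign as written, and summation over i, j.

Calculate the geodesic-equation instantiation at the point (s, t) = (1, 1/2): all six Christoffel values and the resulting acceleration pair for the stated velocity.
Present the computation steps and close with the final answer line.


E = 37/4, F = 0, G = 25/4 at the point
E_s = 0, E_t = 0, F_s = 0, F_t = 0, G_s = -5/2, G_t = 0
EG - F^2 = 925/16;  g^inv = (16/925) * [[25/4, 0], [0, 37/4]]
first-kind symbols [ij,l] = (1/2)(d_i g_jl + d_j g_il - d_l g_ij): [ss,s] = E_s/2 = 0, [ss,t] = F_s - E_t/2 = 0, [st,s] = E_t/2 = 0, [st,t] = G_s/2 = -5/4, [tt,s] = F_t - G_s/2 = 5/4, [tt,t] = G_t/2 = 0
Gamma^s_ij = (G*[ij,s] - F*[ij,t])/(EG - F^2), Gamma^t_ij = (E*[ij,t] - F*[ij,s])/(EG - F^2)
Gamma_sss = 0, Gamma_sst = 0, Gamma_stt = 5/37, Gamma_tss = 0, Gamma_tst = -1/5, Gamma_ttt = 0
d^2s/dtau^2 = -(Gamma_sss*(-1/2)^2 + 2*Gamma_sst*(-1/2)*(-7/4) + Gamma_stt*(-7/4)^2) = -245/592
d^2t/dtau^2 = -(Gamma_tss*(-1/2)^2 + 2*Gamma_tst*(-1/2)*(-7/4) + Gamma_ttt*(-7/4)^2) = 7/20

Answer: Gamma_sss = 0, Gamma_sst = 0, Gamma_stt = 5/37, Gamma_tss = 0, Gamma_tst = -1/5, Gamma_ttt = 0; accelerations (d^2s/dtau^2, d^2t/dtau^2) = (-245/592, 7/20)


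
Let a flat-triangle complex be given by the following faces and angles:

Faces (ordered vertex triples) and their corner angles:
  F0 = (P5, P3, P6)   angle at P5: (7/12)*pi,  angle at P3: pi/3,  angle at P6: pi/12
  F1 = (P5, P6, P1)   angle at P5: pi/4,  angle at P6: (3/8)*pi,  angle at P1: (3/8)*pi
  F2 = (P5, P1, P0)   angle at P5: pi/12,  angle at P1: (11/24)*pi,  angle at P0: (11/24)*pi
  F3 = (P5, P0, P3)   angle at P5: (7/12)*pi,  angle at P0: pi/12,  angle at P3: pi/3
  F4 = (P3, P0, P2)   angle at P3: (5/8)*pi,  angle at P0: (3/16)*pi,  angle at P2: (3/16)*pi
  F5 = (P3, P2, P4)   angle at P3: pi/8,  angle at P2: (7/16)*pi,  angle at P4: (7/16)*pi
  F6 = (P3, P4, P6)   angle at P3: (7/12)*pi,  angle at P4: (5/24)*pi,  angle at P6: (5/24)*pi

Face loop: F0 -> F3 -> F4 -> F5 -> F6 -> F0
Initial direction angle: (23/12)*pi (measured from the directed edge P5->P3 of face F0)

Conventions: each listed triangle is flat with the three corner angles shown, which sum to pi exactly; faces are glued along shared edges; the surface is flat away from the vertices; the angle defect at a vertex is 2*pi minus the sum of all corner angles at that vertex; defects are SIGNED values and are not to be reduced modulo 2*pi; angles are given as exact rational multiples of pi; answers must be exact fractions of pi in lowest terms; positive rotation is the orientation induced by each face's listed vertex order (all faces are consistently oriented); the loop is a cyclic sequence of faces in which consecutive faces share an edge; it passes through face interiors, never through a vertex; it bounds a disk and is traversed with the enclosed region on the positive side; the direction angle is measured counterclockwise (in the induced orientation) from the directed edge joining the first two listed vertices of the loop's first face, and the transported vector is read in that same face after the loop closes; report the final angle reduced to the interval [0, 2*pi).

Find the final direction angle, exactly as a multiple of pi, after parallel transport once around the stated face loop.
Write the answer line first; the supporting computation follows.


Answer: final direction angle = (23/12)*pi

enclosed vertex P3: corner angles sum to 2*pi, defect = 2*pi - 2*pi = 0
the final direction is the initial angle plus the enclosed defects, taken mod 2*pi in the induced orientation
final angle = (23/12)*pi + 0 = (23/12)*pi (mod 2*pi)


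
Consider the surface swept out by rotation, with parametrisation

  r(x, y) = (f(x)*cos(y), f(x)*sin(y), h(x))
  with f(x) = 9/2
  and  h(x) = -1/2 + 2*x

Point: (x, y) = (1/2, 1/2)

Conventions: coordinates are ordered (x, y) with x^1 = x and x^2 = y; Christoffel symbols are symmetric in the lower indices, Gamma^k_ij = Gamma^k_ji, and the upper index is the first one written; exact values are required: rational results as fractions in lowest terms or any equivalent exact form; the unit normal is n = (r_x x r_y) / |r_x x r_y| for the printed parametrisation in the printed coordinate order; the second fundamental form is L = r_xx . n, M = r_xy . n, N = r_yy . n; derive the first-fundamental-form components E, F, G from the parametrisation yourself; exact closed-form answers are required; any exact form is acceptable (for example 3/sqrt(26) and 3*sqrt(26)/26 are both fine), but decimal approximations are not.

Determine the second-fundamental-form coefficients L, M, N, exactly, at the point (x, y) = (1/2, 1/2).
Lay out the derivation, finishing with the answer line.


f = 9/2, f' = 0, f'' = 0, h' = 2, h'' = 0
E = 4, F = 0, G = 81/4; answer radicand W^2 = 4
unnormalised second-form numerators: l = 0, m = 0, n = 9; L = l/sqrt(4), and similarly M = m/sqrt(W^2), N = n/sqrt(W^2)

Answer: L = 0, M = 0, N = 9/2


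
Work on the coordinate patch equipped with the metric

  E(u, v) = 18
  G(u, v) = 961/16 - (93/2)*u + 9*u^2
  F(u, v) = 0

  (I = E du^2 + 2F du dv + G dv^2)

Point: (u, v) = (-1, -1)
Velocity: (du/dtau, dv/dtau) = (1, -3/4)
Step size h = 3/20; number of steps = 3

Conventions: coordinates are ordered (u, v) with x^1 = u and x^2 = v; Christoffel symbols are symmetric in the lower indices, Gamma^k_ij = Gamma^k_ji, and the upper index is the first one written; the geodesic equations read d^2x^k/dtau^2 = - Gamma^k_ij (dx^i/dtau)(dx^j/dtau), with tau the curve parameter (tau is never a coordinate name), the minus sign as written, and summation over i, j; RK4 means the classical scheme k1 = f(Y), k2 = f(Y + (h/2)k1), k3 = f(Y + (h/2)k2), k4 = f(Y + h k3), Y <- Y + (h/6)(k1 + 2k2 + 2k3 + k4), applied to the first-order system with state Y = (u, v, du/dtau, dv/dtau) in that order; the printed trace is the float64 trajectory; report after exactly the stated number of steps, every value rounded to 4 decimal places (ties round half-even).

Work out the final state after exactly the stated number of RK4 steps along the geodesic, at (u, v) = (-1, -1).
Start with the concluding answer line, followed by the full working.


Answer: u = -0.6646, v = -1.3768, du/dtau = 0.4644, dv/dtau = -0.9129

f(Y) = (du/dtau, dv/dtau, -Gamma^u_ij Y'^i Y'^j, -Gamma^v_ij Y'^i Y'^j) with the Gammas evaluated at the stage position; h = 0.150000; intermediate values shown to 6 dp
step 0: u = -1.0000, v = -1.0000, du/dtau = 1.0000, dv/dtau = -0.7500
step 1:
  k1: at (u, v) = (-1.000000, -1.000000), (du/dtau, dv/dtau) = (1.000000, -0.750000); Gamma_uuu = 0.000000, Gamma_uuv = 0.000000, Gamma_uvv = 1.791667, Gamma_vuu = 0.000000, Gamma_vuv = -0.279070, Gamma_vvv = 0.000000; k1 = (1.000000, -0.750000, -1.007812, -0.418605)
  k2: at (u, v) = (-0.925000, -1.056250), (du/dtau, dv/dtau) = (0.924414, -0.781395); Gamma_uuu = 0.000000, Gamma_uuv = 0.000000, Gamma_uvv = 1.754167, Gamma_vuu = 0.000000, Gamma_vuv = -0.285036, Gamma_vvv = 0.000000; k2 = (0.924414, -0.781395, -1.071057, -0.411781)
  k3: at (u, v) = (-0.930669, -1.058605), (du/dtau, dv/dtau) = (0.919671, -0.780884); Gamma_uuu = 0.000000, Gamma_uuv = 0.000000, Gamma_uvv = 1.757001, Gamma_vuu = 0.000000, Gamma_vuv = -0.284576, Gamma_vvv = 0.000000; k3 = (0.919671, -0.780884, -1.071383, -0.408740)
  k4: at (u, v) = (-0.862049, -1.117133), (du/dtau, dv/dtau) = (0.839293, -0.811311); Gamma_uuu = 0.000000, Gamma_uuv = 0.000000, Gamma_uvv = 1.722691, Gamma_vuu = 0.000000, Gamma_vuv = -0.290244, Gamma_vvv = 0.000000; k4 = (0.839293, -0.811311, -1.133919, -0.395269)
  Y <- Y + (h/6)(k1 + 2k2 + 2k3 + k4): u = -0.8618, v = -1.1171, du/dtau = 0.8393, dv/dtau = -0.8114
step 2:
  k1: at (u, v) = (-0.861813, -1.117147), (du/dtau, dv/dtau) = (0.839335, -0.811373); Gamma_uuu = 0.000000, Gamma_uuv = 0.000000, Gamma_uvv = 1.722573, Gamma_vuu = 0.000000, Gamma_vuv = -0.290263, Gamma_vvv = 0.000000; k1 = (0.839335, -0.811373, -1.134015, -0.395347)
  k2: at (u, v) = (-0.798863, -1.178000), (du/dtau, dv/dtau) = (0.754284, -0.841024); Gamma_uuu = 0.000000, Gamma_uuv = 0.000000, Gamma_uvv = 1.691098, Gamma_vuu = 0.000000, Gamma_vuv = -0.295666, Gamma_vvv = 0.000000; k2 = (0.754284, -0.841024, -1.196150, -0.375123)
  k3: at (u, v) = (-0.805242, -1.180224), (du/dtau, dv/dtau) = (0.749624, -0.839507); Gamma_uuu = 0.000000, Gamma_uuv = 0.000000, Gamma_uvv = 1.694288, Gamma_vuu = 0.000000, Gamma_vuv = -0.295109, Gamma_vvv = 0.000000; k3 = (0.749624, -0.839507, -1.194087, -0.371433)
  k4: at (u, v) = (-0.749370, -1.243073), (du/dtau, dv/dtau) = (0.660222, -0.867088); Gamma_uuu = 0.000000, Gamma_uuv = 0.000000, Gamma_uvv = 1.666352, Gamma_vuu = 0.000000, Gamma_vuv = -0.300057, Gamma_vvv = 0.000000; k4 = (0.660222, -0.867088, -1.252832, -0.343547)
  Y <- Y + (h/6)(k1 + 2k2 + 2k3 + k4): u = -0.7491, v = -1.2431, du/dtau = 0.6602, dv/dtau = -0.8672
step 3:
  k1: at (u, v) = (-0.749129, -1.243135), (du/dtau, dv/dtau) = (0.660152, -0.867173); Gamma_uuu = 0.000000, Gamma_uuv = 0.000000, Gamma_uvv = 1.666231, Gamma_vuu = 0.000000, Gamma_vuv = -0.300078, Gamma_vvv = 0.000000; k1 = (0.660152, -0.867173, -1.252988, -0.343569)
  k2: at (u, v) = (-0.699618, -1.308173), (du/dtau, dv/dtau) = (0.566178, -0.892941); Gamma_uuu = 0.000000, Gamma_uuv = 0.000000, Gamma_uvv = 1.641476, Gamma_vuu = 0.000000, Gamma_vuv = -0.304604, Gamma_vvv = 0.000000; k2 = (0.566178, -0.892941, -1.308819, -0.307993)
  k3: at (u, v) = (-0.706666, -1.310105), (du/dtau, dv/dtau) = (0.561990, -0.890273); Gamma_uuu = 0.000000, Gamma_uuv = 0.000000, Gamma_uvv = 1.645000, Gamma_vuu = 0.000000, Gamma_vuv = -0.303951, Gamma_vvv = 0.000000; k3 = (0.561990, -0.890273, -1.303802, -0.304149)
  k4: at (u, v) = (-0.664831, -1.376676), (du/dtau, dv/dtau) = (0.464581, -0.912795); Gamma_uuu = 0.000000, Gamma_uuv = 0.000000, Gamma_uvv = 1.624082, Gamma_vuu = 0.000000, Gamma_vuv = -0.307866, Gamma_vvv = 0.000000; k4 = (0.464581, -0.912795, -1.353178, -0.261112)
  Y <- Y + (h/6)(k1 + 2k2 + 2k3 + k4): u = -0.6646, v = -1.3768, du/dtau = 0.4644, dv/dtau = -0.9129


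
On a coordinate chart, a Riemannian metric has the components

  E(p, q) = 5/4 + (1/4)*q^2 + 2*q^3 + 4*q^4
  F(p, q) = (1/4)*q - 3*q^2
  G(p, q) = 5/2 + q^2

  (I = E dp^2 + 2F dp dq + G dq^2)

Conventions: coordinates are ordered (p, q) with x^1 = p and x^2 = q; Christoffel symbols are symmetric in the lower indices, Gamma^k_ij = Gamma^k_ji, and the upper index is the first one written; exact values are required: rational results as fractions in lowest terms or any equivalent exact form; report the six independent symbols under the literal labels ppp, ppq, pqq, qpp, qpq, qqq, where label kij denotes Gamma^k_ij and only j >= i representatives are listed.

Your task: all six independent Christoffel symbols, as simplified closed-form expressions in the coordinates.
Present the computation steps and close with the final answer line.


E = 5/4 + (1/4)*q^2 + 2*q^3 + 4*q^4; F = (1/4)*q - 3*q^2; G = 5/2 + q^2
Gamma^k_ij = (1/2) g^{kl} (d_i g_jl + d_j g_il - d_l g_ij), with g^inv = (1/(EG-F^2)) [[G, -F], [-F, E]]
first partials: E_p = 0, E_q = (1/2)*q + 6*q^2 + 16*q^3, F_p = 0, F_q = 1/4 - 6*q, G_p = 0, G_q = 2*q
D = EG - F^2 = 25/8 + (29/16)*q^2 + (13/2)*q^3 + (5/4)*q^4 + 2*q^5 + 4*q^6
expanded: Gamma^p_pp = (G E_p - 2F F_p + F E_q)/(2D), Gamma^p_pq = (G E_q - F G_p)/(2D), Gamma^p_qq = (2G F_q - G G_p - F G_q)/(2D), Gamma^q_pp = (2E F_p - E E_q - F E_p)/(2D), Gamma^q_pq = (E G_p - F E_q)/(2D), Gamma^q_qq = (E G_q - 2F F_q + F G_p)/(2D); substitute and cancel common factors

Answer: Gamma_ppp = (-384*q^5 - 112*q^4 + q^2)/(64*q^6 + 32*q^5 + 20*q^4 + 104*q^3 + 29*q^2 + 50), Gamma_ppq = (128*q^5 + 48*q^4 + 324*q^3 + 120*q^2 + 10*q)/(64*q^6 + 32*q^5 + 20*q^4 + 104*q^3 + 29*q^2 + 50), Gamma_pqq = (-48*q^3 - 240*q + 10)/(64*q^6 + 32*q^5 + 20*q^4 + 104*q^3 + 29*q^2 + 50), Gamma_qpp = (-512*q^7 - 448*q^6 - 144*q^5 - 20*q^4 - 161*q^3 - 60*q^2 - 5*q)/(64*q^6 + 32*q^5 + 20*q^4 + 104*q^3 + 29*q^2 + 50), Gamma_qpq = (384*q^5 + 112*q^4 - q^2)/(64*q^6 + 32*q^5 + 20*q^4 + 104*q^3 + 29*q^2 + 50), Gamma_qqq = (64*q^5 + 32*q^4 - 284*q^3 + 36*q^2 + 19*q)/(64*q^6 + 32*q^5 + 20*q^4 + 104*q^3 + 29*q^2 + 50)


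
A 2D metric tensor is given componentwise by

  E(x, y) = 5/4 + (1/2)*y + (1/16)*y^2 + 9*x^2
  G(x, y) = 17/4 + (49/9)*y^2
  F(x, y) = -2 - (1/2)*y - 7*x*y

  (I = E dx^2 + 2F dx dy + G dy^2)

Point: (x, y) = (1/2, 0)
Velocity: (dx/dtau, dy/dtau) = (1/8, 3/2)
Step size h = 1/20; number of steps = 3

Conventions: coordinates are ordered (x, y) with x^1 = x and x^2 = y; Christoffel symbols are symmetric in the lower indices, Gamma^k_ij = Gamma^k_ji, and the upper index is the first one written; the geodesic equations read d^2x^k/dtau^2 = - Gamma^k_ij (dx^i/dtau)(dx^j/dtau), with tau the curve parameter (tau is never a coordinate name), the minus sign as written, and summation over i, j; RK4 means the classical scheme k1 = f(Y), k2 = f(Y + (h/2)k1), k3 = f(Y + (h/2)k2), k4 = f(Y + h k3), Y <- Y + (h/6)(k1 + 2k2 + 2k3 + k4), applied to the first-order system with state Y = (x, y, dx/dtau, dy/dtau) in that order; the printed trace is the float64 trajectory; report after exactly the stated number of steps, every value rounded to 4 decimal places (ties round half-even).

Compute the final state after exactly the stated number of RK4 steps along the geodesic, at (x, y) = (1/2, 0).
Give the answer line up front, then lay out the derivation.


Answer: x = 0.5611, y = 0.2453, dx/dtau = 0.7050, dy/dtau = 1.7814

f(Y) = (dx/dtau, dy/dtau, -Gamma^x_ij Y'^i Y'^j, -Gamma^y_ij Y'^i Y'^j) with the Gammas evaluated at the stage position; h = 0.050000; intermediate values shown to 6 dp
step 0: x = 0.5000, y = 0.0000, dx/dtau = 0.1250, dy/dtau = 1.5000
step 1:
  k1: at (x, y) = (0.500000, 0.000000), (dx/dtau, dy/dtau) = (0.125000, 1.500000); Gamma_xxx = 1.712644, Gamma_xxy = 0.097701, Gamma_xyy = -1.563218, Gamma_yxx = 0.747126, Gamma_yxy = 0.045977, Gamma_yyy = -0.735632; k1 = (0.125000, 1.500000, 3.453843, 1.626257)
  k2: at (x, y) = (0.503125, 0.037500), (dx/dtau, dy/dtau) = (0.211346, 1.540656); Gamma_xxx = 1.734603, Gamma_xxy = 0.102557, Gamma_xyy = -1.592639, Gamma_yxx = 0.755339, Gamma_yxy = 0.051808, Gamma_yyy = -0.756593; k2 = (0.211346, 1.540656, 3.636056, 1.728389)
  k3: at (x, y) = (0.505284, 0.038516), (dx/dtau, dy/dtau) = (0.215901, 1.543210); Gamma_xxx = 1.729913, Gamma_xxy = 0.101941, Gamma_xyy = -1.587561, Gamma_yxx = 0.753107, Gamma_yxy = 0.051604, Gamma_yyy = -0.754395; k3 = (0.215901, 1.543210, 3.632204, 1.727097)
  k4: at (x, y) = (0.510795, 0.077160), (dx/dtau, dy/dtau) = (0.306610, 1.586355); Gamma_xxx = 1.746452, Gamma_xxy = 0.106787, Gamma_xyy = -1.612772, Gamma_yxx = 0.758257, Gamma_yxy = 0.057714, Gamma_yyy = -0.773540; k4 = (0.306610, 1.586355, 3.790510, 1.819204)
  Y <- Y + (h/6)(k1 + 2k2 + 2k3 + k4): x = 0.5107, y = 0.0771, dx/dtau = 0.3065, dy/dtau = 1.5863
step 2:
  k1: at (x, y) = (0.510718, 0.077117), (dx/dtau, dy/dtau) = (0.306507, 1.586304); Gamma_xxx = 1.746617, Gamma_xxy = 0.106808, Gamma_xyy = -1.612950, Gamma_yxx = 0.758335, Gamma_yxy = 0.057721, Gamma_yyy = -0.773616; k1 = (0.306507, 1.586304, 3.790810, 1.819324)
  k2: at (x, y) = (0.518380, 0.116775), (dx/dtau, dy/dtau) = (0.401278, 1.631787); Gamma_xxx = 1.757969, Gamma_xxy = 0.111725, Gamma_xyy = -1.634301, Gamma_yxx = 0.760544, Gamma_yxy = 0.064131, Gamma_yyy = -0.791066; k2 = (0.401278, 1.631787, 3.922308, 1.899944)
  k3: at (x, y) = (0.520749, 0.117912), (dx/dtau, dy/dtau) = (0.404565, 1.633802); Gamma_xxx = 1.752737, Gamma_xxy = 0.111005, Gamma_xyy = -1.628567, Gamma_yxx = 0.758124, Gamma_yxy = 0.063866, Gamma_yyy = -0.788583; k3 = (0.404565, 1.633802, 3.913531, 1.896460)
  k4: at (x, y) = (0.530946, 0.158808), (dx/dtau, dy/dtau) = (0.502184, 1.681127); Gamma_xxx = 1.757800, Gamma_xxy = 0.115848, Gamma_xyy = -1.644855, Gamma_yxx = 0.756979, Gamma_yxy = 0.070493, Gamma_yyy = -0.803804; k4 = (0.502184, 1.681127, 4.009764, 1.961775)
  Y <- Y + (h/6)(k1 + 2k2 + 2k3 + k4): x = 0.5309, y = 0.1588, dx/dtau = 0.5021, dy/dtau = 1.6811
step 3:
  k1: at (x, y) = (0.530887, 0.158772), (dx/dtau, dy/dtau) = (0.502109, 1.681086); Gamma_xxx = 1.757924, Gamma_xxy = 0.115865, Gamma_xyy = -1.644989, Gamma_yxx = 0.757036, Gamma_yxy = 0.070498, Gamma_yyy = -0.803861; k1 = (0.502109, 1.681086, 4.010025, 1.961879)
  k2: at (x, y) = (0.543440, 0.200800), (dx/dtau, dy/dtau) = (0.602360, 1.730133); Gamma_xxx = 1.756950, Gamma_xxy = 0.120694, Gamma_xyy = -1.656525, Gamma_yxx = 0.752700, Gamma_yxy = 0.077346, Gamma_yyy = -0.816972; k2 = (0.602360, 1.730133, 4.069524, 2.011168)
  k3: at (x, y) = (0.545946, 0.202026), (dx/dtau, dy/dtau) = (0.603847, 1.731365); Gamma_xxx = 1.751465, Gamma_xxy = 0.119903, Gamma_xyy = -1.650438, Gamma_yxx = 0.750253, Gamma_yxy = 0.077029, Gamma_yyy = -0.814345; k3 = (0.603847, 1.731365, 4.058045, 2.006470)
  k4: at (x, y) = (0.561080, 0.245341), (dx/dtau, dy/dtau) = (0.705012, 1.781410); Gamma_xxx = 1.744010, Gamma_xxy = 0.124629, Gamma_xyy = -1.656657, Gamma_yxx = 0.742674, Gamma_yxy = 0.084024, Gamma_yyy = -0.825113; k4 = (0.705012, 1.781410, 4.077377, 2.038237)
  Y <- Y + (h/6)(k1 + 2k2 + 2k3 + k4): x = 0.5611, y = 0.2453, dx/dtau = 0.7050, dy/dtau = 1.7814


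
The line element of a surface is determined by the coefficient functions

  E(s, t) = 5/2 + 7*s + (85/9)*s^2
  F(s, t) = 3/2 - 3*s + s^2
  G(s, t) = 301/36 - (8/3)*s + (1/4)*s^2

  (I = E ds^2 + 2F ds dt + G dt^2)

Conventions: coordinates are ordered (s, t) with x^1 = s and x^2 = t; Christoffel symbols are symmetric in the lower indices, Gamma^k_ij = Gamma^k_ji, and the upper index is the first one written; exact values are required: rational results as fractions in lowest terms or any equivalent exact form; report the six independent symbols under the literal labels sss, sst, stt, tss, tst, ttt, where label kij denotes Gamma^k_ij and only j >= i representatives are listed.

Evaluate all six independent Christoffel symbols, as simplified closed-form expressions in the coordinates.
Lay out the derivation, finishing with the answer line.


E = 5/2 + 7*s + (85/9)*s^2; F = 3/2 - 3*s + s^2; G = 301/36 - (8/3)*s + (1/4)*s^2
Gamma^k_ij = (1/2) g^{kl} (d_i g_jl + d_j g_il - d_l g_ij), with g^inv = (1/(EG-F^2)) [[G, -F], [-F, E]]
first partials: E_s = 7 + (170/9)*s, E_t = 0, F_s = -3 + 2*s, F_t = 0, G_s = -8/3 + (1/2)*s, G_t = 0
D = EG - F^2 = 1343/72 + (2191/36)*s + (31703/648)*s^2 - (1883/108)*s^3 + (49/36)*s^4
expanded: Gamma^s_ss = (G E_s - 2F F_s + F E_t)/(2D), Gamma^s_st = (G E_t - F G_s)/(2D), Gamma^s_tt = (2G F_t - G G_s - F G_t)/(2D), Gamma^t_ss = (2E F_s - E E_t - F E_s)/(2D), Gamma^t_st = (E G_s - F E_t)/(2D), Gamma^t_tt = (E G_t - 2F F_t + F G_s)/(2D); substitute and cancel common factors

Answer: Gamma_sss = (234*s^3 - 9921*s^2 + 37346*s + 21879)/(882*s^4 - 11298*s^3 + 31703*s^2 + 39438*s + 12087), Gamma_sst = (-162*s^3 + 1350*s^2 - 2835*s + 1296)/(882*s^4 - 11298*s^3 + 31703*s^2 + 39438*s + 12087), Gamma_stt = (-81*s^3 + 1296*s^2 - 7317*s + 14448)/(1764*s^4 - 22596*s^3 + 63406*s^2 + 78876*s + 24174), Gamma_tss = (6120*s^3 + 6804*s^2 - 12744*s - 8262)/(882*s^4 - 11298*s^3 + 31703*s^2 + 39438*s + 12087), Gamma_tst = (1530*s^3 - 7026*s^2 - 5643*s - 2160)/(882*s^4 - 11298*s^3 + 31703*s^2 + 39438*s + 12087), Gamma_ttt = (162*s^3 - 1350*s^2 + 2835*s - 1296)/(882*s^4 - 11298*s^3 + 31703*s^2 + 39438*s + 12087)


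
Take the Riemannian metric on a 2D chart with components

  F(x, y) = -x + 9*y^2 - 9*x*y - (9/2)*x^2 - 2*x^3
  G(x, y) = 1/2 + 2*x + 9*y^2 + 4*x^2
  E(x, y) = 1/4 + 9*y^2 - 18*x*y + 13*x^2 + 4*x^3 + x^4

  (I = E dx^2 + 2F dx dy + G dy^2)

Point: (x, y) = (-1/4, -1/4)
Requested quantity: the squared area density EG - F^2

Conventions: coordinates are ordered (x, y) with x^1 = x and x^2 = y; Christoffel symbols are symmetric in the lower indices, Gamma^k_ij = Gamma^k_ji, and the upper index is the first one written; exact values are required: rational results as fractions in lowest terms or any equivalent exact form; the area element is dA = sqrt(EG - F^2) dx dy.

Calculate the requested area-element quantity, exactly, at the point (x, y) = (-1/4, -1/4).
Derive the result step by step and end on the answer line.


E = 113/256, F = 0, G = 13/16; EG - F^2 = 1469/4096

Answer: EG - F^2 = 1469/4096


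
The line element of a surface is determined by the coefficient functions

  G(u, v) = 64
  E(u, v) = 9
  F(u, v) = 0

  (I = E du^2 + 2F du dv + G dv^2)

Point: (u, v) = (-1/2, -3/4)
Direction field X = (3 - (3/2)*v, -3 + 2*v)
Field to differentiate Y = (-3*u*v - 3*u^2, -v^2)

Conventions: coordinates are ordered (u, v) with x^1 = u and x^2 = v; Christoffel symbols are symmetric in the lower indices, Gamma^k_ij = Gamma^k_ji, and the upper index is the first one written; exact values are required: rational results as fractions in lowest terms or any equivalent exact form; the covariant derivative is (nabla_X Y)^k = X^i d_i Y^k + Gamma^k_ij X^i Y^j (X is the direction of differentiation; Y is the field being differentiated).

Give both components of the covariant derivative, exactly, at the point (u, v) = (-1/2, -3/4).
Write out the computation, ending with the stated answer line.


E = 9, F = 0, G = 64 at the point
E_u = 0, E_v = 0, F_u = 0, F_v = 0, G_u = 0, G_v = 0
EG - F^2 = 576;  g^inv = (1/576) * [[64, 0], [0, 9]]
first-kind symbols [ij,l] = (1/2)(d_i g_jl + d_j g_il - d_l g_ij): [uu,u] = E_u/2 = 0, [uu,v] = F_u - E_v/2 = 0, [uv,u] = E_v/2 = 0, [uv,v] = G_u/2 = 0, [vv,u] = F_v - G_u/2 = 0, [vv,v] = G_v/2 = 0
Gamma^u_ij = (G*[ij,u] - F*[ij,v])/(EG - F^2), Gamma^v_ij = (E*[ij,v] - F*[ij,u])/(EG - F^2)
Gamma_uuu = 0, Gamma_uuv = 0, Gamma_uvv = 0, Gamma_vuu = 0, Gamma_vuv = 0, Gamma_vvv = 0
X = (33/8, -9/2), Y = (-15/8, -9/16) at the point

Answer: (nabla_X Y)^u = 477/32, (nabla_X Y)^v = -27/4


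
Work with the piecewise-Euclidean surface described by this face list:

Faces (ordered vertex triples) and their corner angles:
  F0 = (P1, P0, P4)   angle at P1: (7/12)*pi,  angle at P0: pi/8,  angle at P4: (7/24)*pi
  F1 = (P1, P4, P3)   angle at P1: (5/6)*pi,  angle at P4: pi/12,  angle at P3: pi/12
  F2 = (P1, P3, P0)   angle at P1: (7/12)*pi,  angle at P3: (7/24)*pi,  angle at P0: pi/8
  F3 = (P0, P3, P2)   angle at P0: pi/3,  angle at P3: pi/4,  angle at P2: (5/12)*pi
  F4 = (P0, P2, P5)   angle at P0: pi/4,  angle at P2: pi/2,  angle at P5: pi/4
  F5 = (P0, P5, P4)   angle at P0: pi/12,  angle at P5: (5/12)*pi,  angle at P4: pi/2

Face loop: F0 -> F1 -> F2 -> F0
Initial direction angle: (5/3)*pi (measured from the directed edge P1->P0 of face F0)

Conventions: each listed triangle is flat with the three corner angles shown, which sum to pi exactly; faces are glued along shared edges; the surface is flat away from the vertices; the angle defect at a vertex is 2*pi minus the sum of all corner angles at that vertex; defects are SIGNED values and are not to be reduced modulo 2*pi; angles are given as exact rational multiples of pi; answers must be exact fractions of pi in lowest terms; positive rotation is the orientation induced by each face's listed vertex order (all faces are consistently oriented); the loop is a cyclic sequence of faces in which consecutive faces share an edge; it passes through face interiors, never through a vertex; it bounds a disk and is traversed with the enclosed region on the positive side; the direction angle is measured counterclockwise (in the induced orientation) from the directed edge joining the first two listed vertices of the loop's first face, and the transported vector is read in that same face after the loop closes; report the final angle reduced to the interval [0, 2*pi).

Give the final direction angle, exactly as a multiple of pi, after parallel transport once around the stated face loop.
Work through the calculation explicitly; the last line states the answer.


enclosed vertex P1: corner angles sum to 2*pi, defect = 2*pi - 2*pi = 0
the rotation equals the total enclosed defect, so the final angle is initial + defects (mod 2*pi)
final angle = (5/3)*pi + 0 = (5/3)*pi (mod 2*pi)

Answer: final direction angle = (5/3)*pi


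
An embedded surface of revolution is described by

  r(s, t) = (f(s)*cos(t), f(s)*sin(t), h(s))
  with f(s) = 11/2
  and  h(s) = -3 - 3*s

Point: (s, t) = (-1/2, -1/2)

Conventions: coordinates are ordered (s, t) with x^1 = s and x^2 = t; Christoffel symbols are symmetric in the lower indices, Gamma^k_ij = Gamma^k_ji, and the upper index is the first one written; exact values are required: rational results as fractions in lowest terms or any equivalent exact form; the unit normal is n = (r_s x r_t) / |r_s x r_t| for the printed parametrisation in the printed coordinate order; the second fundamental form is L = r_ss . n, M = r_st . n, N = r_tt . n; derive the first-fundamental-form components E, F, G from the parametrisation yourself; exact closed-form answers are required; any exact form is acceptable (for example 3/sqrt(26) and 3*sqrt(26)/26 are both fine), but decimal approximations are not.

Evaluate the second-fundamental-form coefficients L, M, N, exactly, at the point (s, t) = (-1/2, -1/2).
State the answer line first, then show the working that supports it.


Answer: L = 0, M = 0, N = -11/2

f = 11/2, f' = 0, f'' = 0, h' = -3, h'' = 0
E = 9, F = 0, G = 121/4; answer radicand W^2 = 9
unnormalised second-form numerators: l = 0, m = 0, n = -33/2; L = l/sqrt(9), and similarly M = m/sqrt(W^2), N = n/sqrt(W^2)


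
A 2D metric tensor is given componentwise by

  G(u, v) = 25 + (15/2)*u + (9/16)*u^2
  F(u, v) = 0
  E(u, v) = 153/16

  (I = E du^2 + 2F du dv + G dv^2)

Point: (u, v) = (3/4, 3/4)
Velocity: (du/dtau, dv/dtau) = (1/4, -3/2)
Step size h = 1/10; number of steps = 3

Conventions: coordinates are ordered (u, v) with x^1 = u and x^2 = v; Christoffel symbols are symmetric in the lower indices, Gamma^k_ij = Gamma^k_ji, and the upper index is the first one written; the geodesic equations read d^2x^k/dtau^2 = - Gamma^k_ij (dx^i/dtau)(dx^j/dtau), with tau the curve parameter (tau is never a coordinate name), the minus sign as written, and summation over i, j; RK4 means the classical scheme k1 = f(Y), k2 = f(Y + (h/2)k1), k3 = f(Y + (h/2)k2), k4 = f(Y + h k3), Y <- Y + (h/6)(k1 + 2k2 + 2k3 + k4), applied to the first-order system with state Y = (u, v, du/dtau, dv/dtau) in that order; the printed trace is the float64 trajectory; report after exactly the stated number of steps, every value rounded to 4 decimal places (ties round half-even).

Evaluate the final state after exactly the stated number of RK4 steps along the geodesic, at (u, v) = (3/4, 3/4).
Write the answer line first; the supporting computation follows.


Answer: u = 0.8686, v = 0.3062, du/dtau = 0.5384, dv/dtau = -1.4532

f(Y) = (du/dtau, dv/dtau, -Gamma^u_ij Y'^i Y'^j, -Gamma^v_ij Y'^i Y'^j) with the Gammas evaluated at the stage position; h = 0.100000; intermediate values shown to 6 dp
step 0: u = 0.7500, v = 0.7500, du/dtau = 0.2500, dv/dtau = -1.5000
step 1:
  k1: at (u, v) = (0.750000, 0.750000), (du/dtau, dv/dtau) = (0.250000, -1.500000); Gamma_uuu = 0.000000, Gamma_uuv = 0.000000, Gamma_uvv = -0.436275, Gamma_vuu = 0.000000, Gamma_vuv = 0.134831, Gamma_vvv = 0.000000; k1 = (0.250000, -1.500000, 0.981618, 0.101124)
  k2: at (u, v) = (0.762500, 0.675000), (du/dtau, dv/dtau) = (0.299081, -1.494944); Gamma_uuu = 0.000000, Gamma_uuv = 0.000000, Gamma_uvv = -0.437010, Gamma_vuu = 0.000000, Gamma_vuv = 0.134605, Gamma_vvv = 0.000000; k2 = (0.299081, -1.494944, 0.976654, 0.120366)
  k3: at (u, v) = (0.764954, 0.675253), (du/dtau, dv/dtau) = (0.298833, -1.493982); Gamma_uuu = 0.000000, Gamma_uuv = 0.000000, Gamma_uvv = -0.437154, Gamma_vuu = 0.000000, Gamma_vuv = 0.134560, Gamma_vvv = 0.000000; k3 = (0.298833, -1.493982, 0.975720, 0.120149)
  k4: at (u, v) = (0.779883, 0.600602), (du/dtau, dv/dtau) = (0.347572, -1.487985); Gamma_uuu = 0.000000, Gamma_uuv = 0.000000, Gamma_uvv = -0.438032, Gamma_vuu = 0.000000, Gamma_vuv = 0.134290, Gamma_vvv = 0.000000; k4 = (0.347572, -1.487985, 0.969847, 0.138905)
  Y <- Y + (h/6)(k1 + 2k2 + 2k3 + k4): u = 0.7799, v = 0.6006, du/dtau = 0.3476, dv/dtau = -1.4880
step 2:
  k1: at (u, v) = (0.779890, 0.600569), (du/dtau, dv/dtau) = (0.347604, -1.487982); Gamma_uuu = 0.000000, Gamma_uuv = 0.000000, Gamma_uvv = -0.438033, Gamma_vuu = 0.000000, Gamma_vuv = 0.134290, Gamma_vvv = 0.000000; k1 = (0.347604, -1.487982, 0.969845, 0.138917)
  k2: at (u, v) = (0.797270, 0.526170), (du/dtau, dv/dtau) = (0.396096, -1.481036); Gamma_uuu = 0.000000, Gamma_uuv = 0.000000, Gamma_uvv = -0.439055, Gamma_vuu = 0.000000, Gamma_vuv = 0.133978, Gamma_vvv = 0.000000; k2 = (0.396096, -1.481036, 0.963054, 0.157191)
  k3: at (u, v) = (0.799695, 0.526518), (du/dtau, dv/dtau) = (0.395756, -1.480123); Gamma_uuu = 0.000000, Gamma_uuv = 0.000000, Gamma_uvv = -0.439198, Gamma_vuu = 0.000000, Gamma_vuv = 0.133934, Gamma_vvv = 0.000000; k3 = (0.395756, -1.480123, 0.962178, 0.156909)
  k4: at (u, v) = (0.819466, 0.452557), (du/dtau, dv/dtau) = (0.443821, -1.472292); Gamma_uuu = 0.000000, Gamma_uuv = 0.000000, Gamma_uvv = -0.440361, Gamma_vuu = 0.000000, Gamma_vuv = 0.133580, Gamma_vvv = 0.000000; k4 = (0.443821, -1.472292, 0.954545, 0.174572)
  Y <- Y + (h/6)(k1 + 2k2 + 2k3 + k4): u = 0.8195, v = 0.4525, du/dtau = 0.4439, dv/dtau = -1.4723
step 3:
  k1: at (u, v) = (0.819475, 0.452526), (du/dtau, dv/dtau) = (0.443851, -1.472288); Gamma_uuu = 0.000000, Gamma_uuv = 0.000000, Gamma_uvv = -0.440361, Gamma_vuu = 0.000000, Gamma_vuv = 0.133580, Gamma_vvv = 0.000000; k1 = (0.443851, -1.472288, 0.954541, 0.174583)
  k2: at (u, v) = (0.841668, 0.378912), (du/dtau, dv/dtau) = (0.491578, -1.463558); Gamma_uuu = 0.000000, Gamma_uuv = 0.000000, Gamma_uvv = -0.441667, Gamma_vuu = 0.000000, Gamma_vuv = 0.133185, Gamma_vvv = 0.000000; k2 = (0.491578, -1.463558, 0.946052, 0.191641)
  k3: at (u, v) = (0.844054, 0.379348), (du/dtau, dv/dtau) = (0.491154, -1.462705); Gamma_uuu = 0.000000, Gamma_uuv = 0.000000, Gamma_uvv = -0.441807, Gamma_vuu = 0.000000, Gamma_vuv = 0.133143, Gamma_vvv = 0.000000; k3 = (0.491154, -1.462705, 0.945250, 0.191303)
  k4: at (u, v) = (0.868591, 0.306256), (du/dtau, dv/dtau) = (0.538376, -1.453157); Gamma_uuu = 0.000000, Gamma_uuv = 0.000000, Gamma_uvv = -0.443250, Gamma_vuu = 0.000000, Gamma_vuv = 0.132709, Gamma_vvv = 0.000000; k4 = (0.538376, -1.453157, 0.935997, 0.207649)
  Y <- Y + (h/6)(k1 + 2k2 + 2k3 + k4): u = 0.8686, v = 0.3062, du/dtau = 0.5384, dv/dtau = -1.4532


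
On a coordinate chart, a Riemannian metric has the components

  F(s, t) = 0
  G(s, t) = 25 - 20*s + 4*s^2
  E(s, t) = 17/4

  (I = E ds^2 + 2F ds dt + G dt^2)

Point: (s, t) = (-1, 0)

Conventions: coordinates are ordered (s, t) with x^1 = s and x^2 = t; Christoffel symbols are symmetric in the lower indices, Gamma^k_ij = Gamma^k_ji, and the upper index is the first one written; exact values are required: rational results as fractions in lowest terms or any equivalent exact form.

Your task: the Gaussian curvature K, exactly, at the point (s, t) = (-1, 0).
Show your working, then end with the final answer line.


E = 17/4, F = 0, G = 49, EG - F^2 = 833/4 at the point
E_s = 0, E_t = 0, F_s = 0, F_t = 0, G_s = -28, G_t = 0
E_tt = 0, F_st = 0, G_ss = 8
Apply the Brioschi formula K = (det M1 - det M2)/(EG - F^2)^2 over the derivative matrices of E, F, G.
M1 = [[-E_tt/2 + F_st - G_ss/2, E_s/2, F_s - E_t/2], [F_t - G_s/2, E, F], [G_t/2, F, G]] = [[-4, 0, 0], [14, 17/4, 0], [0, 0, 49]]; det M1 = -833
M2 = [[0, E_t/2, G_s/2], [E_t/2, E, F], [G_s/2, F, G]] = [[0, 0, -14], [0, 17/4, 0], [-14, 0, 49]]; det M2 = -833
det M1 - det M2 = 0; K = 0 / (833/4)^2 = 0

Answer: K = 0


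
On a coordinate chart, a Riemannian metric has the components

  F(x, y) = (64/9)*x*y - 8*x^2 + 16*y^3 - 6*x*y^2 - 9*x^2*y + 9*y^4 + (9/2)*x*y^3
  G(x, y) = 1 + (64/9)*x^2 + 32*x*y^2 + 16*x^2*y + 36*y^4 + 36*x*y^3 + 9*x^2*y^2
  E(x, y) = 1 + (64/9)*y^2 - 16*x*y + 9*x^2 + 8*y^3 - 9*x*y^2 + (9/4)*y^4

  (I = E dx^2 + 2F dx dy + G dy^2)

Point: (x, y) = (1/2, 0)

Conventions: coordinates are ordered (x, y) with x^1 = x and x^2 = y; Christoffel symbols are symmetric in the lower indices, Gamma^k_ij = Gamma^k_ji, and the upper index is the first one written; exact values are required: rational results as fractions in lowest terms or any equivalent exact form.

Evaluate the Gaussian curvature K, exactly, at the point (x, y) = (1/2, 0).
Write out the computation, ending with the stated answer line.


E = 13/4, F = -2, G = 25/9, EG - F^2 = 181/36 at the point
E_x = 9, E_y = -8, F_x = -8, F_y = 47/36, G_x = 64/9, G_y = 4
E_yy = 47/9, F_xy = -17/9, G_xx = 128/9
By Brioschi, K is (det M1 - det M2) divided by (EG - F^2) squared.
M1 = [[-E_yy/2 + F_xy - G_xx/2, E_x/2, F_x - E_y/2], [F_y - G_x/2, E, F], [G_y/2, F, G]] = [[-209/18, 9/2, -4], [-9/4, 13/4, -2], [2, -2, 25/9]]; det M1 = -6521/162
M2 = [[0, E_y/2, G_x/2], [E_y/2, E, F], [G_x/2, F, G]] = [[0, -4, 32/9], [-4, 13/4, -2], [32/9, -2, 25/9]]; det M2 = -2320/81
det M1 - det M2 = -209/18; K = -209/18 / (181/36)^2 = -15048/32761

Answer: K = -15048/32761


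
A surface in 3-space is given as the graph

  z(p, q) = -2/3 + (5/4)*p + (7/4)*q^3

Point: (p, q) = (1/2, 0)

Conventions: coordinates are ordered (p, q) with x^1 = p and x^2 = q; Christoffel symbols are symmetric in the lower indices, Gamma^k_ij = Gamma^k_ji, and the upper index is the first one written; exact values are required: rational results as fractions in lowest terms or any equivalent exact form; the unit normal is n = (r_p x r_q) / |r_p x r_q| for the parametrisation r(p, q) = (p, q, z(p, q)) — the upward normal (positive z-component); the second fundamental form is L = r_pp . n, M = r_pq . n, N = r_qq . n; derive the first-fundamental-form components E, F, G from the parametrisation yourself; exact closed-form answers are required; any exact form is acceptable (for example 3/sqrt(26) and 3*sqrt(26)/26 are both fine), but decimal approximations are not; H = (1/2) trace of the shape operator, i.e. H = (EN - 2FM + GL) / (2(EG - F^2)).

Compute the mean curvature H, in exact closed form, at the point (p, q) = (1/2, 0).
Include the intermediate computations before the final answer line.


z_p = 5/4, z_q = 0, z_pp = 0, z_pq = 0, z_qq = 0
E = 41/16, F = 0, G = 1; answer radicand W^2 = 41/16
unnormalised second-form numerators: l = 0, m = 0, n = 0; L = l/sqrt(41/16), and similarly M = m/sqrt(W^2), N = n/sqrt(W^2)
H = (E*n - 2*F*m + G*l) / (2*(EG - F^2)*sqrt(W^2)); E*n - 2*F*m + G*l = 0, EG - F^2 = 41/16, so H = (0)/sqrt(41/16)

Answer: H = 0


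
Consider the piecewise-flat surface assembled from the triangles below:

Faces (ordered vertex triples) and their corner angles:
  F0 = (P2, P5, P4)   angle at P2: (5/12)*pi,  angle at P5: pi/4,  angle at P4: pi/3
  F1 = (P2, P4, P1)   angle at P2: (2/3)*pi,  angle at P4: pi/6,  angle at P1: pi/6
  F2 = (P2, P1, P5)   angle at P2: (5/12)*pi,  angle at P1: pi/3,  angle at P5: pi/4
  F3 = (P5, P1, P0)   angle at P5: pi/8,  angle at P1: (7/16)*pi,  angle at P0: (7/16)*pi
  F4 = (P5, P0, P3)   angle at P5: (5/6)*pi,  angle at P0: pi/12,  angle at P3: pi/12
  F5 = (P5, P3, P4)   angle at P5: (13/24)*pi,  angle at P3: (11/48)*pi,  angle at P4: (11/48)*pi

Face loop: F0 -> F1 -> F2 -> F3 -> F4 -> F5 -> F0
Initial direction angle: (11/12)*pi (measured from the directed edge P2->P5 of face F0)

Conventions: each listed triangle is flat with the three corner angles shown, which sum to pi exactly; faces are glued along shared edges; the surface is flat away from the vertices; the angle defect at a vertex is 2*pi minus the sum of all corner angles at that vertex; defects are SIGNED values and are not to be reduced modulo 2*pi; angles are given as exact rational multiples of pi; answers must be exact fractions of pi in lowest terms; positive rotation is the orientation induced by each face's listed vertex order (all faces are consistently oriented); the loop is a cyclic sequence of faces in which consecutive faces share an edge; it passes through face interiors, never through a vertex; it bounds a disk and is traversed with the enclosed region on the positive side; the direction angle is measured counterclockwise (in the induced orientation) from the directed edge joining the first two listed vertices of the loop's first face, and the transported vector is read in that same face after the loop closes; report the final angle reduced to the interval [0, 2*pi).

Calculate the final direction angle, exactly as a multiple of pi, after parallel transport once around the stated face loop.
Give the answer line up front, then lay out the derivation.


Answer: final direction angle = (17/12)*pi

enclosed vertex P2: corner angles sum to (3/2)*pi, defect = 2*pi - (3/2)*pi = pi/2
enclosed vertex P5: corner angles sum to 2*pi, defect = 2*pi - 2*pi = 0
the rotation equals the total enclosed defect, so the final angle is initial + defects (mod 2*pi)
final angle = (11/12)*pi + pi/2 = (17/12)*pi (mod 2*pi)
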